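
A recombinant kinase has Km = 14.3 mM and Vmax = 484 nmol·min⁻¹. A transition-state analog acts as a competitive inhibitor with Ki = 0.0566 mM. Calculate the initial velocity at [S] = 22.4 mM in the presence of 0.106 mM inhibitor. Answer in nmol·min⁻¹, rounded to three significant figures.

171 nmol·min⁻¹

α = 1 + [I]/Ki = 1 + 0.106/0.0566 = 2.873.
For a competitive inhibitor, Vmax is unchanged and the apparent Km becomes α·Km: Km,app = 41.1 mM, Vmax,app = 484 nmol·min⁻¹.
v = Vmax,app·[S]/(Km,app + [S]) = 484 × 22.4/(41.1 + 22.4) = 171 nmol·min⁻¹.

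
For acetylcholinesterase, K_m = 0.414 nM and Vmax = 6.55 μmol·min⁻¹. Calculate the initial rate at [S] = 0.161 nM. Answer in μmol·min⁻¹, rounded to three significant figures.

[S]/(Km+[S]) = 0.161/0.5750 = 0.2800, the fractional saturation.
v = 0.2800 × Vmax = 0.2800 × 6.55 = 1.83 μmol·min⁻¹.

1.83 μmol·min⁻¹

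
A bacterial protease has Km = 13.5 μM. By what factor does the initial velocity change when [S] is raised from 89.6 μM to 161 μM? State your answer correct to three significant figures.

Since Vmax cancels, v₂/v₁ = [S]₂(Km+[S]₁) / [S]₁(Km+[S]₂).
= 161×(13.5+89.6) / (89.6×(13.5+161)) = 16600/15640 = 1.06.

1.06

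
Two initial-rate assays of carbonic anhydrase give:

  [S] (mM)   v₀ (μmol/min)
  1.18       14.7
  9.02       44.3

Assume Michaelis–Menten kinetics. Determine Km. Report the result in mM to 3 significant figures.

From v = Vmax[S]/(Km+[S]), each point gives Vmax = v(Km+[S])/[S].
Equating: 14.7(Km+1.18)/1.18 = 44.3(Km+9.02)/9.02.
12.46·Km + 14.7 = 4.911·Km + 44.3, so (12.46 − 4.911)·Km = 44.3 − 14.7.
Km = 29.60/7.546 = 3.92 mM; then Vmax = 14.7(3.92+1.18)/1.18 = 63.6 μmol/min.

3.92 mM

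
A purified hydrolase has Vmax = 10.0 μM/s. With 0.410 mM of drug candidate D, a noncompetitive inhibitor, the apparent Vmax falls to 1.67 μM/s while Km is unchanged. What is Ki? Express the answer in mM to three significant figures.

Noncompetitive: Vmax,app = Vmax/α with α = 1 + [I]/Ki.
α = Vmax/Vmax,app = 10.0/1.67 = 5.988.
Since α = 1 + [I]/Ki, [I]/Ki = 5.988 − 1 = 4.988 and Ki = 0.410/4.988 = 0.0822 mM.

0.0822 mM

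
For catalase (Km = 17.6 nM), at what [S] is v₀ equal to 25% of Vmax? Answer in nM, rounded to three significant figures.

v/Vmax = [S]/(Km+[S]) = 0.25, so [S] = Km·0.25/(1 − 0.25) = 17.6 × 0.3333.
[S] = 5.87 nM.

5.87 nM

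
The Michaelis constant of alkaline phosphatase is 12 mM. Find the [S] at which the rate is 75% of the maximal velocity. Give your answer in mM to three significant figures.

v/Vmax = [S]/(Km+[S]) = 0.75, so [S] = Km·0.75/(1 − 0.75) = 12 × 3.000.
[S] = 36.0 mM.

36.0 mM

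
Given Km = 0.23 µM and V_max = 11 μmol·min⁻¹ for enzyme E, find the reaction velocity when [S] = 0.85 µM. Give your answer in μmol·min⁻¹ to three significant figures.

v = Vmax·[S]/(Km + [S]) = 11 × 0.85 / (0.23 + 0.85)
  = 9.350 / 1.080 = 8.66 μmol·min⁻¹.

8.66 μmol·min⁻¹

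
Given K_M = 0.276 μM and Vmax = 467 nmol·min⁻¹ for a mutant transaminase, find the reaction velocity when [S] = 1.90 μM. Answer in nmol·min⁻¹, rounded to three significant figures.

v = Vmax·[S]/(Km + [S]) = 467 × 1.90 / (0.276 + 1.90)
  = 887.3 / 2.176 = 408 nmol·min⁻¹.

408 nmol·min⁻¹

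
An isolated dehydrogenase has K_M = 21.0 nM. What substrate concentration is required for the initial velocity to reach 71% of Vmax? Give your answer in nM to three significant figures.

51.4 nM

v/Vmax = [S]/(Km+[S]) = 0.71, so [S] = Km·0.71/(1 − 0.71) = 21.0 × 2.448.
[S] = 51.4 nM.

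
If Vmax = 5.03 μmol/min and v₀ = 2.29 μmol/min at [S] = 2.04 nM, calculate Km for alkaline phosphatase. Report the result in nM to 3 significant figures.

v/Vmax = 2.29/5.03 = 0.4553 = [S]/(Km+[S]).
So Km + [S] = [S]/0.4553 = 4.481 nM, giving Km = 4.481 − 2.04 = 2.44 nM.

2.44 nM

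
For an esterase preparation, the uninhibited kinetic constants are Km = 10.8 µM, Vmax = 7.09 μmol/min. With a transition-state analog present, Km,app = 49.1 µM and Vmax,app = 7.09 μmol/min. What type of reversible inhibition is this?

Km increases (10.8 → 49.1 µM) while Vmax is unchanged — the hallmark of competitive inhibition.

competitive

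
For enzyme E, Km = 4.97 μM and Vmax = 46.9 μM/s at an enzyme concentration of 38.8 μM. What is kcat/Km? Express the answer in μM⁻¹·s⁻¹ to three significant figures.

0.243 μM⁻¹·s⁻¹

kcat = Vmax/[E]total = 46.9/38.8 = 1.21 s⁻¹.
kcat/Km = 1.21/4.97 = 0.243 μM⁻¹·s⁻¹.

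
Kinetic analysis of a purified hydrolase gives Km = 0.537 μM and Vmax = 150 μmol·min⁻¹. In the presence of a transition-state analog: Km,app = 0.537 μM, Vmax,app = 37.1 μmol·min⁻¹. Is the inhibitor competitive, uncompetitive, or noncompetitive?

Vmax decreases (150 → 37.1 μmol·min⁻¹) while Km is unchanged — pure noncompetitive inhibition.

noncompetitive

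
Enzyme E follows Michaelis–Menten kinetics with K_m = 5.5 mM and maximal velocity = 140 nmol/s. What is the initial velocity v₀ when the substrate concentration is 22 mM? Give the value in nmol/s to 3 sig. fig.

112 nmol/s

v = Vmax·[S]/(Km + [S]) = 140 × 22 / (5.5 + 22)
  = 3080 / 27.50 = 112 nmol/s.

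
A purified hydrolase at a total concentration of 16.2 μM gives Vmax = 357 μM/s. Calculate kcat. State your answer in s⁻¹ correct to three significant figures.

kcat = Vmax/[E]total = 357 μM/s / 16.2 μM = 22.0 s⁻¹.

22.0 s⁻¹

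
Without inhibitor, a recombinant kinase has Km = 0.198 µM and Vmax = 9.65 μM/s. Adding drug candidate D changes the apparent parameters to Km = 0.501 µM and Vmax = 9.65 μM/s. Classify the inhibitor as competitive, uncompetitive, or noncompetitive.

competitive

Km increases (0.198 → 0.501 µM) while Vmax is unchanged — the hallmark of competitive inhibition.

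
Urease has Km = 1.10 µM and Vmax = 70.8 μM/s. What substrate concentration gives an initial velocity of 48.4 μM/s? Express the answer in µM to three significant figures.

The required fractional saturation is v/Vmax = 48.4/70.8 = 0.6836.
Then [S]/(Km+[S]) = 0.6836 ⇒ [S] = 1.10 × 0.6836/(1 − 0.6836) = 2.38 µM.

2.38 µM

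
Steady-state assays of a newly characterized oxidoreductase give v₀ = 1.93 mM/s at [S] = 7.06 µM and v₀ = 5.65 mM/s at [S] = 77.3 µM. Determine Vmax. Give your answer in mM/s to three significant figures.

From v = Vmax[S]/(Km+[S]), each point gives Vmax = v(Km+[S])/[S].
Equating: 1.93(Km+7.06)/7.06 = 5.65(Km+77.3)/77.3.
0.2734·Km + 1.93 = 0.07309·Km + 5.65, so (0.2734 − 0.07309)·Km = 5.65 − 1.93.
Km = 3.720/0.2003 = 18.6 µM; then Vmax = 1.93(18.6+7.06)/7.06 = 7.01 mM/s.

7.01 mM/s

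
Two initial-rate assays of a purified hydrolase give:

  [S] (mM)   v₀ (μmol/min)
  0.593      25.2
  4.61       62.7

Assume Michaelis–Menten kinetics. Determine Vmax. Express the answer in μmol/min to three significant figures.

In reciprocal form, 1/v = (Km/Vmax)·(1/[S]) + 1/Vmax. The two points give (1/[S], 1/v) = (1.686, 0.03968) and (0.2169, 0.01595).
Slope = (0.03968 − 0.01595)/(1.686 − 0.2169) = 0.01615; intercept = 0.03968 − 0.01615×1.686 = 0.01245.
Vmax = 1/intercept = 80.4 μmol/min; Km = slope × Vmax = 0.01615 × 80.4 = 1.30 mM.

80.4 μmol/min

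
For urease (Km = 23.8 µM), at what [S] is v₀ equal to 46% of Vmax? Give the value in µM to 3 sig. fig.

20.3 µM

v/Vmax = [S]/(Km+[S]) = 0.46, so [S] = Km·0.46/(1 − 0.46) = 23.8 × 0.8519.
[S] = 20.3 µM.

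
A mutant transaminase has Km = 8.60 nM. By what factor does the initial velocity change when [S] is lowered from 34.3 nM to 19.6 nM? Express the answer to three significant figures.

The fractional saturations are [S]/(Km+[S]) = 34.3/42.90 = 0.7995 and 19.6/28.20 = 0.6950.
v₂/v₁ is just their ratio: 0.6950/0.7995 = 0.869.

0.869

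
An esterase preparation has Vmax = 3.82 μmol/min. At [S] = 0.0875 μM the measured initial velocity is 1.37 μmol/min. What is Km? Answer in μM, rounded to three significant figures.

From v = Vmax[S]/(Km+[S]), Km = [S](Vmax − v)/v.
Km = 0.0875 × (3.82 − 1.37) / 1.37 = 0.2144/1.37 = 0.156 μM.

0.156 μM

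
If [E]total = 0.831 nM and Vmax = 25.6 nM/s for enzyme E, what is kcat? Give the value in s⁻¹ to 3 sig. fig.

30.8 s⁻¹

kcat = Vmax/[E]total = 25.6 nM/s / 0.831 nM = 30.8 s⁻¹.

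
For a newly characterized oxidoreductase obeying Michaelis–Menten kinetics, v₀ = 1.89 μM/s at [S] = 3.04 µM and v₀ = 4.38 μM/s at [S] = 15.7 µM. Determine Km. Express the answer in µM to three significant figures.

7.27 µM

From v = Vmax[S]/(Km+[S]), each point gives Vmax = v(Km+[S])/[S].
Equating: 1.89(Km+3.04)/3.04 = 4.38(Km+15.7)/15.7.
0.6217·Km + 1.89 = 0.2790·Km + 4.38, so (0.6217 − 0.2790)·Km = 4.38 − 1.89.
Km = 2.490/0.3427 = 7.27 µM; then Vmax = 1.89(7.27+3.04)/3.04 = 6.41 μM/s.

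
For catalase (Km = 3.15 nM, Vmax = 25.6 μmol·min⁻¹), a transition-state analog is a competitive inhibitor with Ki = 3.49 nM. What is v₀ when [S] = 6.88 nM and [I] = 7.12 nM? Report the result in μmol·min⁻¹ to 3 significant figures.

α = 1 + [I]/Ki = 1 + 7.12/3.49 = 3.040.
For a competitive inhibitor, Vmax is unchanged and the apparent Km becomes α·Km: Km,app = 9.58 nM, Vmax,app = 25.6 μmol·min⁻¹.
v = Vmax,app·[S]/(Km,app + [S]) = 25.6 × 6.88/(9.58 + 6.88) = 10.7 μmol·min⁻¹.

10.7 μmol·min⁻¹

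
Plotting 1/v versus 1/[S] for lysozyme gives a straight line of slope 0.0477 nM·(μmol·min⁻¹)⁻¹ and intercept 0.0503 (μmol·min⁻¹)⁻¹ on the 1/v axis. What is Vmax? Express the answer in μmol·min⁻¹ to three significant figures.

19.9 μmol·min⁻¹

The y-intercept of a Lineweaver–Burk plot equals 1/Vmax, so Vmax = 1/0.0503 = 19.9 μmol·min⁻¹.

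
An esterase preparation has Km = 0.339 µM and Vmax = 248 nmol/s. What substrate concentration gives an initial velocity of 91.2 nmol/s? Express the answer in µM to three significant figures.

The required fractional saturation is v/Vmax = 91.2/248 = 0.3677.
Then [S]/(Km+[S]) = 0.3677 ⇒ [S] = 0.339 × 0.3677/(1 − 0.3677) = 0.197 µM.

0.197 µM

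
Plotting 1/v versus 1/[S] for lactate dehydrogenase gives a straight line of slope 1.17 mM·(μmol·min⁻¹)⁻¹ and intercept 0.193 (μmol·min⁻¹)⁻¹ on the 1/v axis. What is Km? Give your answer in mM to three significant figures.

6.06 mM

y-intercept = 1/Vmax ⇒ Vmax = 5.18 μmol·min⁻¹; slope = Km/Vmax ⇒ Km = slope × Vmax.
Km = 1.17 × 5.18 = 6.06 mM.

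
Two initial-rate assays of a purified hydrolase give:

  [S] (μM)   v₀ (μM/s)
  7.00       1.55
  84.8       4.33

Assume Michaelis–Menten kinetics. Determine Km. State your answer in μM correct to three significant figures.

From v = Vmax[S]/(Km+[S]), each point gives Vmax = v(Km+[S])/[S].
Equating: 1.55(Km+7.00)/7.00 = 4.33(Km+84.8)/84.8.
0.2214·Km + 1.55 = 0.05106·Km + 4.33, so (0.2214 − 0.05106)·Km = 4.33 − 1.55.
Km = 2.780/0.1704 = 16.3 μM; then Vmax = 1.55(16.3+7.00)/7.00 = 5.16 μM/s.

16.3 μM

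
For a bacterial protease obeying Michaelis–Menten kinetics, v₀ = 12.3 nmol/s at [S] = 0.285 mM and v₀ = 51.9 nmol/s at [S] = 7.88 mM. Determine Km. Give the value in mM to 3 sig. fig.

1.08 mM

From v = Vmax[S]/(Km+[S]), each point gives Vmax = v(Km+[S])/[S].
Equating: 12.3(Km+0.285)/0.285 = 51.9(Km+7.88)/7.88.
43.16·Km + 12.3 = 6.586·Km + 51.9, so (43.16 − 6.586)·Km = 51.9 − 12.3.
Km = 39.60/36.57 = 1.08 mM; then Vmax = 12.3(1.08+0.285)/0.285 = 59.0 nmol/s.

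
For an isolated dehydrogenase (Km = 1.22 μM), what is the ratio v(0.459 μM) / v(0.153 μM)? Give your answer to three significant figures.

The fractional saturations are [S]/(Km+[S]) = 0.153/1.373 = 0.1114 and 0.459/1.679 = 0.2734.
v₂/v₁ is just their ratio: 0.2734/0.1114 = 2.45.

2.45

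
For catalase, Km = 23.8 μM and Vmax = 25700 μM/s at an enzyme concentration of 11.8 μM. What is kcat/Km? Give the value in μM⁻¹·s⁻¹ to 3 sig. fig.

kcat = Vmax/[E]total = 25700/11.8 = 2180 s⁻¹.
kcat/Km = 2180/23.8 = 91.5 μM⁻¹·s⁻¹.

91.5 μM⁻¹·s⁻¹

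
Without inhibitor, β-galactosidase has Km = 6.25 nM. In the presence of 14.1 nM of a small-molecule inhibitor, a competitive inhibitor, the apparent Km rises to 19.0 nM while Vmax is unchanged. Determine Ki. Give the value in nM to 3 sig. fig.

6.91 nM

Competitive: Km,app = α·Km with α = 1 + [I]/Ki.
α = Km,app/Km = 19.0/6.25 = 3.040.
Ki = [I]/(α − 1) = 14.1/2.040 = 6.91 nM.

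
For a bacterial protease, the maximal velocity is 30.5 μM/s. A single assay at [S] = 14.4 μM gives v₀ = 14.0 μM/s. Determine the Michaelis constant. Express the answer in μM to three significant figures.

v/Vmax = 14.0/30.5 = 0.4590 = [S]/(Km+[S]).
So Km + [S] = [S]/0.4590 = 31.37 μM, giving Km = 31.37 − 14.4 = 17.0 μM.

17.0 μM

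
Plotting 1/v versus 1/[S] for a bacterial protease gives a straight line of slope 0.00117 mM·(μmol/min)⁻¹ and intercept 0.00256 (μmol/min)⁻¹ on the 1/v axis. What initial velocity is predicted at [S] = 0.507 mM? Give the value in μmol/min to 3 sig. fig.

The y-intercept is 1/Vmax, so Vmax = 1/0.00256 = 391 μmol/min.
The slope is Km/Vmax, so Km = 0.00117 × 391 = 0.457 mM.
Then v = 391 × 0.507/(0.457 + 0.507) = 205 μmol/min.

205 μmol/min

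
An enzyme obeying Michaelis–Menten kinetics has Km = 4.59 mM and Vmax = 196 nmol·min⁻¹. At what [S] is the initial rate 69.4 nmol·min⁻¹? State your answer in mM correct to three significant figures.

2.52 mM

Rearranging v = Vmax[S]/(Km+[S]) gives [S] = Km·v/(Vmax − v).
[S] = 4.59 × 69.4 / (196 − 69.4) = 318.5/126.6 = 2.52 mM.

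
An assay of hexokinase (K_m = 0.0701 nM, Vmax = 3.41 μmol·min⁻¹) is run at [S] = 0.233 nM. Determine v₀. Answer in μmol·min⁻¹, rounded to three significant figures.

[S]/(Km+[S]) = 0.233/0.3031 = 0.7687, the fractional saturation.
v = 0.7687 × Vmax = 0.7687 × 3.41 = 2.62 μmol·min⁻¹.

2.62 μmol·min⁻¹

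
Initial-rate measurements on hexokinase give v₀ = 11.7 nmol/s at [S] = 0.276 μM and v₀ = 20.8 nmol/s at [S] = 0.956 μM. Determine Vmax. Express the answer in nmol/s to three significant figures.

From v = Vmax[S]/(Km+[S]), each point gives Vmax = v(Km+[S])/[S].
Equating: 11.7(Km+0.276)/0.276 = 20.8(Km+0.956)/0.956.
42.39·Km + 11.7 = 21.76·Km + 20.8, so (42.39 − 21.76)·Km = 20.8 − 11.7.
Km = 9.100/20.63 = 0.441 μM; then Vmax = 11.7(0.441+0.276)/0.276 = 30.4 nmol/s.

30.4 nmol/s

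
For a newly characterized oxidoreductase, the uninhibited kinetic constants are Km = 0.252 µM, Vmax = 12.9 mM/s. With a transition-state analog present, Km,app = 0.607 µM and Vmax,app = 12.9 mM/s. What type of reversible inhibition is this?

competitive

Km increases (0.252 → 0.607 µM) while Vmax is unchanged — the hallmark of competitive inhibition.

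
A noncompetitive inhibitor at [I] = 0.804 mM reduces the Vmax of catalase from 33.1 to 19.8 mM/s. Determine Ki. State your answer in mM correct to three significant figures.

Noncompetitive: Vmax,app = Vmax/α with α = 1 + [I]/Ki.
α = Vmax/Vmax,app = 33.1/19.8 = 1.672.
Since α = 1 + [I]/Ki, [I]/Ki = 1.672 − 1 = 0.6717 and Ki = 0.804/0.6717 = 1.20 mM.

1.20 mM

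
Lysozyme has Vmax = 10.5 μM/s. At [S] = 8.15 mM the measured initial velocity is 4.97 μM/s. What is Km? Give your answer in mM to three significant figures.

From v = Vmax[S]/(Km+[S]), Km = [S](Vmax − v)/v.
Km = 8.15 × (10.5 − 4.97) / 4.97 = 45.07/4.97 = 9.07 mM.

9.07 mM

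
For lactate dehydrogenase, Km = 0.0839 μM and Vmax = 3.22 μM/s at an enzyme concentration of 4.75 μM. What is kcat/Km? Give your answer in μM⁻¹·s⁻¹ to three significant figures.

8.08 μM⁻¹·s⁻¹

kcat = Vmax/[E]total = 3.22/4.75 = 0.678 s⁻¹.
kcat/Km = 0.678/0.0839 = 8.08 μM⁻¹·s⁻¹.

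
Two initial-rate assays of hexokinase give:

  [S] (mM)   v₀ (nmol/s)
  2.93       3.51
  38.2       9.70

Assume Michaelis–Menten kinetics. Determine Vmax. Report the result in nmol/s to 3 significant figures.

11.4 nmol/s

In reciprocal form, 1/v = (Km/Vmax)·(1/[S]) + 1/Vmax. The two points give (1/[S], 1/v) = (0.3413, 0.2849) and (0.02618, 0.1031).
Slope = (0.2849 − 0.1031)/(0.3413 − 0.02618) = 0.5769; intercept = 0.2849 − 0.5769×0.3413 = 0.08799.
Vmax = 1/intercept = 11.4 nmol/s; Km = slope × Vmax = 0.5769 × 11.4 = 6.56 mM.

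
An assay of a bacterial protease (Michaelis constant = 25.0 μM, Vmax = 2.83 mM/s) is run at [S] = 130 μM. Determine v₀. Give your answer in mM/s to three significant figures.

v = Vmax·[S]/(Km + [S]) = 2.83 × 130 / (25.0 + 130)
  = 367.9 / 155.0 = 2.37 mM/s.

2.37 mM/s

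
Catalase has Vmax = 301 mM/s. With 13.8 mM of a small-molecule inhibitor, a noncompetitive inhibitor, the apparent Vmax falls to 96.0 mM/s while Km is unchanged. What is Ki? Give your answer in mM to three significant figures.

Noncompetitive: Vmax,app = Vmax/α with α = 1 + [I]/Ki.
α = Vmax/Vmax,app = 301/96.0 = 3.135.
Ki = [I]/(α − 1) = 13.8/2.135 = 6.46 mM.

6.46 mM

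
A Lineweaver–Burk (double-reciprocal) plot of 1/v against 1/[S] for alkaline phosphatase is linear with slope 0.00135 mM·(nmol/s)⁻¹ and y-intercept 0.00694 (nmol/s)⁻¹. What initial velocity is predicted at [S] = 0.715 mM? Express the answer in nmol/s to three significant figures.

The y-intercept is 1/Vmax, so Vmax = 1/0.00694 = 144 nmol/s.
The slope is Km/Vmax, so Km = 0.00135 × 144 = 0.195 mM.
Then v = 144 × 0.715/(0.195 + 0.715) = 113 nmol/s.

113 nmol/s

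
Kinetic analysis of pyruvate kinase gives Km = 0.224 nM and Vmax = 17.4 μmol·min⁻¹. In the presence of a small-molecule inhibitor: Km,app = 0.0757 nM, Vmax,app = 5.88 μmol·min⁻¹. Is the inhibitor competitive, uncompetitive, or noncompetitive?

uncompetitive

Both Km and Vmax decrease by the same factor (~2.96-fold) — characteristic of uncompetitive inhibition.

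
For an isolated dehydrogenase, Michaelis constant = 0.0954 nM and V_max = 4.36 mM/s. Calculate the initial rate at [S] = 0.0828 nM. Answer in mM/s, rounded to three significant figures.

2.03 mM/s

[S]/(Km+[S]) = 0.0828/0.1782 = 0.4646, the fractional saturation.
v = 0.4646 × Vmax = 0.4646 × 4.36 = 2.03 mM/s.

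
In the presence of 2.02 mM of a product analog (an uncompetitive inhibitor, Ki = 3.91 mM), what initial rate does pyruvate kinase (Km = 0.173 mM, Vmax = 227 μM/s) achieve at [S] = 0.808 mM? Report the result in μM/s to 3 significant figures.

131 μM/s

α = 1 + [I]/Ki = 1 + 2.02/3.91 = 1.517.
For an uncompetitive inhibitor, both parameters are divided by α, giving Vmax/α and Km/α: Km,app = 0.114 mM, Vmax,app = 150 μM/s.
v = Vmax,app·[S]/(Km,app + [S]) = 150 × 0.808/(0.114 + 0.808) = 131 μM/s.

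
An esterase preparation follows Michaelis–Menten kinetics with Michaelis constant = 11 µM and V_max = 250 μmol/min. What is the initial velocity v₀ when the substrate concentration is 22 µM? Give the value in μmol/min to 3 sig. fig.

167 μmol/min

[S]/(Km+[S]) = 22/33.00 = 0.6667, the fractional saturation.
v = 0.6667 × Vmax = 0.6667 × 250 = 167 μmol/min.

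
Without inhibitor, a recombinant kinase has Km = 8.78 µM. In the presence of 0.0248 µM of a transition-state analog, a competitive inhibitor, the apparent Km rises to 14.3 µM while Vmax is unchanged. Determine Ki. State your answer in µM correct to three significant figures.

Competitive: Km,app = α·Km with α = 1 + [I]/Ki.
α = Km,app/Km = 14.3/8.78 = 1.629.
Since α = 1 + [I]/Ki, [I]/Ki = 1.629 − 1 = 0.6287 and Ki = 0.0248/0.6287 = 0.0394 µM.

0.0394 µM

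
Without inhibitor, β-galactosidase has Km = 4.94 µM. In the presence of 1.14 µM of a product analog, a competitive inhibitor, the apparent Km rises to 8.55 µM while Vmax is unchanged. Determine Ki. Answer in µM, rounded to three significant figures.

1.56 µM

Competitive: Km,app = α·Km with α = 1 + [I]/Ki.
α = Km,app/Km = 8.55/4.94 = 1.731.
Since α = 1 + [I]/Ki, [I]/Ki = 1.731 − 1 = 0.7308 and Ki = 1.14/0.7308 = 1.56 µM.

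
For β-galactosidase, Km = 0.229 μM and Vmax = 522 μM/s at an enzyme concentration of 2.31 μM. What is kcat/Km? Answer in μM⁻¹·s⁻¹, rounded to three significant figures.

kcat = Vmax/[E]total = 522/2.31 = 226 s⁻¹.
kcat/Km = 226/0.229 = 987 μM⁻¹·s⁻¹.

987 μM⁻¹·s⁻¹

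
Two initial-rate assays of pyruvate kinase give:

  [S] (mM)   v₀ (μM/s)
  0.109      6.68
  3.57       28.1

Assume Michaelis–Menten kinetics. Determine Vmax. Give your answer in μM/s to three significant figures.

In reciprocal form, 1/v = (Km/Vmax)·(1/[S]) + 1/Vmax. The two points give (1/[S], 1/v) = (9.174, 0.1497) and (0.2801, 0.03559).
Slope = (0.1497 − 0.03559)/(9.174 − 0.2801) = 0.01283; intercept = 0.1497 − 0.01283×9.174 = 0.03199.
Vmax = 1/intercept = 31.3 μM/s; Km = slope × Vmax = 0.01283 × 31.3 = 0.401 mM.

31.3 μM/s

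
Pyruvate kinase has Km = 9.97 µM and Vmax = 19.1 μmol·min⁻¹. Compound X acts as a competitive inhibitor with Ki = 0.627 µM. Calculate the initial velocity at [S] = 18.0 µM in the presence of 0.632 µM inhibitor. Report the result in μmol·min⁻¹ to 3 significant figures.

9.04 μmol·min⁻¹

α = 1 + [I]/Ki = 1 + 0.632/0.627 = 2.008.
For a competitive inhibitor, Vmax is unchanged and the apparent Km becomes α·Km: Km,app = 20.0 µM, Vmax,app = 19.1 μmol·min⁻¹.
v = Vmax,app·[S]/(Km,app + [S]) = 19.1 × 18.0/(20.0 + 18.0) = 9.04 μmol·min⁻¹.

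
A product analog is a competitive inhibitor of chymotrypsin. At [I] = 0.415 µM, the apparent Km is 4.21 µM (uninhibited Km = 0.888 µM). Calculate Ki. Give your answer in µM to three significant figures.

0.111 µM

Competitive: Km,app = α·Km with α = 1 + [I]/Ki.
α = Km,app/Km = 4.21/0.888 = 4.741.
Since α = 1 + [I]/Ki, [I]/Ki = 4.741 − 1 = 3.741 and Ki = 0.415/3.741 = 0.111 µM.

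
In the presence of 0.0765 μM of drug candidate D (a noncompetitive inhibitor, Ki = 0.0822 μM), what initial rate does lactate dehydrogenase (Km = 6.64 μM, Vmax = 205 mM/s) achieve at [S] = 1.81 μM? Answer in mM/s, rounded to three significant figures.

22.7 mM/s

α = 1 + [I]/Ki = 1 + 0.0765/0.0822 = 1.931.
For a noncompetitive inhibitor, Vmax is reduced to Vmax/α while Km is unchanged: Km,app = 6.64 μM, Vmax,app = 106 mM/s.
v = Vmax,app·[S]/(Km,app + [S]) = 106 × 1.81/(6.64 + 1.81) = 22.7 mM/s.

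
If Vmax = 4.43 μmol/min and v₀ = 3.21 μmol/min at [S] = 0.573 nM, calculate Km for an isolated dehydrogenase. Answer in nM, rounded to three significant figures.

v/Vmax = 3.21/4.43 = 0.7246 = [S]/(Km+[S]).
So Km + [S] = [S]/0.7246 = 0.7908 nM, giving Km = 0.7908 − 0.573 = 0.218 nM.

0.218 nM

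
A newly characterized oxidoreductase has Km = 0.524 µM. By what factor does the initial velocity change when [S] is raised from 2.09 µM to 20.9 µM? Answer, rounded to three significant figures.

The fractional saturations are [S]/(Km+[S]) = 2.09/2.614 = 0.7995 and 20.9/21.42 = 0.9755.
v₂/v₁ is just their ratio: 0.9755/0.7995 = 1.22.

1.22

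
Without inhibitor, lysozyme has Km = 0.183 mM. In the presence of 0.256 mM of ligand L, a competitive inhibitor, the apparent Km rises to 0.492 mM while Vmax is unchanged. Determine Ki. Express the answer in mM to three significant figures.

Competitive: Km,app = α·Km with α = 1 + [I]/Ki.
α = Km,app/Km = 0.492/0.183 = 2.689.
Since α = 1 + [I]/Ki, [I]/Ki = 2.689 − 1 = 1.689 and Ki = 0.256/1.689 = 0.152 mM.

0.152 mM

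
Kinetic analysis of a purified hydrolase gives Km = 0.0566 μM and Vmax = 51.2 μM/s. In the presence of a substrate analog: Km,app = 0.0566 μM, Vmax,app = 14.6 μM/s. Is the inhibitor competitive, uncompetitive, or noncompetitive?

Vmax decreases (51.2 → 14.6 μM/s) while Km is unchanged — pure noncompetitive inhibition.

noncompetitive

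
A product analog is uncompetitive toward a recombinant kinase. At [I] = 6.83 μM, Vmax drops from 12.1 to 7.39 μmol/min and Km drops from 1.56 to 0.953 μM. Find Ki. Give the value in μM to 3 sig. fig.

10.7 μM

Uncompetitive: Vmax,app = Vmax/α (and Km,app = Km/α) with α = 1 + [I]/Ki.
α = Vmax/Vmax,app = 12.1/7.39 = 1.637.
Since α = 1 + [I]/Ki, [I]/Ki = 1.637 − 1 = 0.6373 and Ki = 6.83/0.6373 = 10.7 μM.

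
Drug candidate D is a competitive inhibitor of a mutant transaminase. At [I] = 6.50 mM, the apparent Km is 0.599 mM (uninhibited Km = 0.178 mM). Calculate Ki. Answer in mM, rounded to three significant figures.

2.75 mM

Competitive: Km,app = α·Km with α = 1 + [I]/Ki.
α = Km,app/Km = 0.599/0.178 = 3.365.
Since α = 1 + [I]/Ki, [I]/Ki = 3.365 − 1 = 2.365 and Ki = 6.50/2.365 = 2.75 mM.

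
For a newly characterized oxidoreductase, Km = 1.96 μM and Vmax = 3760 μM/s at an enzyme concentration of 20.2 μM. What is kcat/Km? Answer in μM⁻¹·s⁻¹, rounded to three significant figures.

95.0 μM⁻¹·s⁻¹

kcat = Vmax/[E]total = 3760/20.2 = 186 s⁻¹.
kcat/Km = 186/1.96 = 95.0 μM⁻¹·s⁻¹.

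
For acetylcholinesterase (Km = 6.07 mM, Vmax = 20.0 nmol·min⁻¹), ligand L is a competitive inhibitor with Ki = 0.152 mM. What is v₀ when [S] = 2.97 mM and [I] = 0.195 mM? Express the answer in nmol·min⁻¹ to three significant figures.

α = 1 + [I]/Ki = 1 + 0.195/0.152 = 2.283.
For a competitive inhibitor, Vmax is unchanged and the apparent Km becomes α·Km: Km,app = 13.9 mM, Vmax,app = 20.0 nmol·min⁻¹.
v = Vmax,app·[S]/(Km,app + [S]) = 20.0 × 2.97/(13.9 + 2.97) = 3.53 nmol·min⁻¹.

3.53 nmol·min⁻¹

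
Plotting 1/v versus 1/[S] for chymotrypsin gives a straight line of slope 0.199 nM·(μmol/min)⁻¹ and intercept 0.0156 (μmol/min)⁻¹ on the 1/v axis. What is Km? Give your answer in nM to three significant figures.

y-intercept = 1/Vmax ⇒ Vmax = 64.1 μmol/min; slope = Km/Vmax ⇒ Km = slope × Vmax.
Km = 0.199 × 64.1 = 12.8 nM.

12.8 nM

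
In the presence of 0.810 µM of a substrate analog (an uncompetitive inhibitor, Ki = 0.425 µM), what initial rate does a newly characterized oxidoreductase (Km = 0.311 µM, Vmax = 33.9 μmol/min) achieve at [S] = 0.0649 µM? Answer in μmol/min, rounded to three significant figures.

With α = 1 + [I]/Ki = 1 + 0.810/0.425 = 2.906, the uncompetitive rate law is v = (Vmax/α)·[S] / (Km/α + [S]).
v = (33.9/2.906)×0.0649 / (0.311/2.906 + 0.0649) = 0.7571/0.1719 = 4.40 μmol/min.

4.40 μmol/min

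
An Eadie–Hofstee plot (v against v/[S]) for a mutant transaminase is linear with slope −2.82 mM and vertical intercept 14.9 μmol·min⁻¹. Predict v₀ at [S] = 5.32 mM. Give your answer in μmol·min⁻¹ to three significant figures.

In the Eadie–Hofstee form v = Vmax − Km·(v/[S]), the slope is −Km and the intercept is Vmax, so Km = 2.82 mM and Vmax = 14.9 μmol·min⁻¹.
v = 14.9 × 5.32/(2.82 + 5.32) = 9.74 μmol·min⁻¹.

9.74 μmol·min⁻¹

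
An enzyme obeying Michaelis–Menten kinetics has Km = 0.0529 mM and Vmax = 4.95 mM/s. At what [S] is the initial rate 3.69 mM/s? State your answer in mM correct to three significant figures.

0.155 mM

Rearranging v = Vmax[S]/(Km+[S]) gives [S] = Km·v/(Vmax − v).
[S] = 0.0529 × 3.69 / (4.95 − 3.69) = 0.1952/1.260 = 0.155 mM.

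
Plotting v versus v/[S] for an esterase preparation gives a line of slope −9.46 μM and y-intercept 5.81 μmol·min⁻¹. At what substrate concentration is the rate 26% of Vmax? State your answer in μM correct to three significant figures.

3.32 μM

The Eadie–Hofstee slope gives Km = 9.46 μM (slope = −Km).
v/Vmax = [S]/(Km+[S]) = 0.26 ⇒ [S] = Km·0.26/(1−0.26) = 9.46 × 0.3514 = 3.32 μM.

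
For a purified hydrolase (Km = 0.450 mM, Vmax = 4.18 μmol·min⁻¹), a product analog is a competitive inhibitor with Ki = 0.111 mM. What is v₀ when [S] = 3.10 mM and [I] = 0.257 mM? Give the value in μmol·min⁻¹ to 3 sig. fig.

With α = 1 + [I]/Ki = 1 + 0.257/0.111 = 3.315, the competitive rate law is v = Vmax[S] / (αKm + [S]).
v = 4.18×3.10 / (3.315×0.450 + 3.10) = 12.96/4.592 = 2.82 μmol·min⁻¹.

2.82 μmol·min⁻¹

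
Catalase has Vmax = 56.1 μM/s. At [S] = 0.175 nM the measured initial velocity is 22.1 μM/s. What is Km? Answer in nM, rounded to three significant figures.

0.269 nM

From v = Vmax[S]/(Km+[S]), Km = [S](Vmax − v)/v.
Km = 0.175 × (56.1 − 22.1) / 22.1 = 5.950/22.1 = 0.269 nM.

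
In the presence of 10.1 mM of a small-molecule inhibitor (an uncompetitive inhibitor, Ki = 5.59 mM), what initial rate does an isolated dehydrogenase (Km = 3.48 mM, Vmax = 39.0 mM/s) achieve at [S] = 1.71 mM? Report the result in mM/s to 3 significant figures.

α = 1 + [I]/Ki = 1 + 10.1/5.59 = 2.807.
For an uncompetitive inhibitor, both parameters are divided by α, giving Vmax/α and Km/α: Km,app = 1.24 mM, Vmax,app = 13.9 mM/s.
v = Vmax,app·[S]/(Km,app + [S]) = 13.9 × 1.71/(1.24 + 1.71) = 8.05 mM/s.

8.05 mM/s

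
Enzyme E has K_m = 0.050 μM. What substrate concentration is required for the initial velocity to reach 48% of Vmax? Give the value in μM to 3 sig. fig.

0.0462 μM

v/Vmax = [S]/(Km+[S]) = 0.48, so [S] = Km·0.48/(1 − 0.48) = 0.050 × 0.9231.
[S] = 0.0462 μM.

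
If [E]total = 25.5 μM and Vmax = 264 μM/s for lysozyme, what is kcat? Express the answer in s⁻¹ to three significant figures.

kcat = Vmax/[E]total = 264 μM/s / 25.5 μM = 10.4 s⁻¹.

10.4 s⁻¹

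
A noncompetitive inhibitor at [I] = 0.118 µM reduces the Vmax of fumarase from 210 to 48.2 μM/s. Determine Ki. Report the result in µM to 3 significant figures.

Noncompetitive: Vmax,app = Vmax/α with α = 1 + [I]/Ki.
α = Vmax/Vmax,app = 210/48.2 = 4.357.
Ki = [I]/(α − 1) = 0.118/3.357 = 0.0352 µM.

0.0352 µM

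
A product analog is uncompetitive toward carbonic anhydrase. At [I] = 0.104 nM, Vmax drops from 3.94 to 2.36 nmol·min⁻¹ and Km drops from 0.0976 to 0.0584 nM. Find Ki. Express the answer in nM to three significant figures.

0.155 nM

Uncompetitive: Vmax,app = Vmax/α (and Km,app = Km/α) with α = 1 + [I]/Ki.
α = Vmax/Vmax,app = 3.94/2.36 = 1.669.
Since α = 1 + [I]/Ki, [I]/Ki = 1.669 − 1 = 0.6695 and Ki = 0.104/0.6695 = 0.155 nM.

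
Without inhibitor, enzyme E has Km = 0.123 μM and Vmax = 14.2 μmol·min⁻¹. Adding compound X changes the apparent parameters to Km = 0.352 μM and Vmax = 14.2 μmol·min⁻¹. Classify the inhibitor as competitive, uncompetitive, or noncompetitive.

competitive

Km increases (0.123 → 0.352 μM) while Vmax is unchanged — the hallmark of competitive inhibition.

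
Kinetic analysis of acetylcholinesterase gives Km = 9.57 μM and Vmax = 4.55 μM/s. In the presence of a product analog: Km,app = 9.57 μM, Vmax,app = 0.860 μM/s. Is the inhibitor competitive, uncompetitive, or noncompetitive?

noncompetitive

Vmax decreases (4.55 → 0.860 μM/s) while Km is unchanged — pure noncompetitive inhibition.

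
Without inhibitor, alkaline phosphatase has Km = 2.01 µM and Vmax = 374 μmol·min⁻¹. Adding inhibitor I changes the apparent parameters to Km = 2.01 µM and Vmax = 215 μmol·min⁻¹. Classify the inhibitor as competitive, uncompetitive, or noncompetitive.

noncompetitive

Vmax decreases (374 → 215 μmol·min⁻¹) while Km is unchanged — pure noncompetitive inhibition.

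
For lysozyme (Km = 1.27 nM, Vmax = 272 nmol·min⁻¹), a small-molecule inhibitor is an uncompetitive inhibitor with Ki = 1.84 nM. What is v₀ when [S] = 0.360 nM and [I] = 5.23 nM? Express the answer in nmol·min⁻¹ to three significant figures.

36.9 nmol·min⁻¹

α = 1 + [I]/Ki = 1 + 5.23/1.84 = 3.842.
For an uncompetitive inhibitor, both parameters are divided by α, giving Vmax/α and Km/α: Km,app = 0.331 nM, Vmax,app = 70.8 nmol·min⁻¹.
v = Vmax,app·[S]/(Km,app + [S]) = 70.8 × 0.360/(0.331 + 0.360) = 36.9 nmol·min⁻¹.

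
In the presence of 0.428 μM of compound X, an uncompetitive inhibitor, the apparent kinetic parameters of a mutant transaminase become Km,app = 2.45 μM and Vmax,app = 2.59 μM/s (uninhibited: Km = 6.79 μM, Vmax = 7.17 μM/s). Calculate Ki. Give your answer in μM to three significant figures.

Uncompetitive: Vmax,app = Vmax/α (and Km,app = Km/α) with α = 1 + [I]/Ki.
α = Vmax/Vmax,app = 7.17/2.59 = 2.768.
Ki = [I]/(α − 1) = 0.428/1.768 = 0.242 μM.

0.242 μM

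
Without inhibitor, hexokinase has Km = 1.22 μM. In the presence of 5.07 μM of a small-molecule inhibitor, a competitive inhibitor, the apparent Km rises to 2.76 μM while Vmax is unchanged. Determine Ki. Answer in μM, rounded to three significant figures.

Competitive: Km,app = α·Km with α = 1 + [I]/Ki.
α = Km,app/Km = 2.76/1.22 = 2.262.
Ki = [I]/(α − 1) = 5.07/1.262 = 4.02 μM.

4.02 μM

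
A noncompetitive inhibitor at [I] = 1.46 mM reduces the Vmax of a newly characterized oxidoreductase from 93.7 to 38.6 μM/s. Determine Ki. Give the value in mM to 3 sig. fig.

1.02 mM

Noncompetitive: Vmax,app = Vmax/α with α = 1 + [I]/Ki.
α = Vmax/Vmax,app = 93.7/38.6 = 2.427.
Since α = 1 + [I]/Ki, [I]/Ki = 2.427 − 1 = 1.427 and Ki = 1.46/1.427 = 1.02 mM.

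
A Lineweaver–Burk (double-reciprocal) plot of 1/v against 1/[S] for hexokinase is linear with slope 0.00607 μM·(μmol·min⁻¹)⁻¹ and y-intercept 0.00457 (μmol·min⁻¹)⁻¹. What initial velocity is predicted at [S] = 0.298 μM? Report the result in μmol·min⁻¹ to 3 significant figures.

40.1 μmol·min⁻¹

The y-intercept is 1/Vmax, so Vmax = 1/0.00457 = 219 μmol·min⁻¹.
The slope is Km/Vmax, so Km = 0.00607 × 219 = 1.33 μM.
Then v = 219 × 0.298/(1.33 + 0.298) = 40.1 μmol·min⁻¹.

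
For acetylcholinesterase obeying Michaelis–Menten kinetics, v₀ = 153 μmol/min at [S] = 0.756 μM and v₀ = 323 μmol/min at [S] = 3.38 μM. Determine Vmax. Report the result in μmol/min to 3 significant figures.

475 μmol/min

From v = Vmax[S]/(Km+[S]), each point gives Vmax = v(Km+[S])/[S].
Equating: 153(Km+0.756)/0.756 = 323(Km+3.38)/3.38.
202.4·Km + 153 = 95.56·Km + 323, so (202.4 − 95.56)·Km = 323 − 153.
Km = 170.0/106.8 = 1.59 μM; then Vmax = 153(1.59+0.756)/0.756 = 475 μmol/min.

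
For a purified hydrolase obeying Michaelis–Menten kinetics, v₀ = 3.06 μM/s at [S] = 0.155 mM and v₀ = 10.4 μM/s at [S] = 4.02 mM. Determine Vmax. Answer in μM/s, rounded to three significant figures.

From v = Vmax[S]/(Km+[S]), each point gives Vmax = v(Km+[S])/[S].
Equating: 3.06(Km+0.155)/0.155 = 10.4(Km+4.02)/4.02.
19.74·Km + 3.06 = 2.587·Km + 10.4, so (19.74 − 2.587)·Km = 10.4 − 3.06.
Km = 7.340/17.15 = 0.428 mM; then Vmax = 3.06(0.428+0.155)/0.155 = 11.5 μM/s.

11.5 μM/s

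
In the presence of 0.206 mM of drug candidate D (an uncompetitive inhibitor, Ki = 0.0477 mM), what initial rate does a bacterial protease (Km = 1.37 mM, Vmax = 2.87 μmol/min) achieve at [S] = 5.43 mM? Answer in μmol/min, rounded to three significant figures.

0.515 μmol/min

With α = 1 + [I]/Ki = 1 + 0.206/0.0477 = 5.319, the uncompetitive rate law is v = (Vmax/α)·[S] / (Km/α + [S]).
v = (2.87/5.319)×5.43 / (1.37/5.319 + 5.43) = 2.930/5.688 = 0.515 μmol/min.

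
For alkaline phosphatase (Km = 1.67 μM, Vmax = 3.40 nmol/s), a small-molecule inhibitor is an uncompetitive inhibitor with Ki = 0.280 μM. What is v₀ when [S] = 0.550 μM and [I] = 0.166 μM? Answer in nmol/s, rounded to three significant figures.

α = 1 + [I]/Ki = 1 + 0.166/0.280 = 1.593.
For an uncompetitive inhibitor, both parameters are divided by α, giving Vmax/α and Km/α: Km,app = 1.05 μM, Vmax,app = 2.13 nmol/s.
v = Vmax,app·[S]/(Km,app + [S]) = 2.13 × 0.550/(1.05 + 0.550) = 0.734 nmol/s.

0.734 nmol/s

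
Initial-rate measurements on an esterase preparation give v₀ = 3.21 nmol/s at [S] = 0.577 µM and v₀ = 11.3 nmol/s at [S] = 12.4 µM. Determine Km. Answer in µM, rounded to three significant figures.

In reciprocal form, 1/v = (Km/Vmax)·(1/[S]) + 1/Vmax. The two points give (1/[S], 1/v) = (1.733, 0.3115) and (0.08065, 0.08850).
Slope = (0.3115 − 0.08850)/(1.733 − 0.08065) = 0.1350; intercept = 0.3115 − 0.1350×1.733 = 0.07761.
Vmax = 1/intercept = 12.9 nmol/s; Km = slope × Vmax = 0.1350 × 12.9 = 1.74 µM.

1.74 µM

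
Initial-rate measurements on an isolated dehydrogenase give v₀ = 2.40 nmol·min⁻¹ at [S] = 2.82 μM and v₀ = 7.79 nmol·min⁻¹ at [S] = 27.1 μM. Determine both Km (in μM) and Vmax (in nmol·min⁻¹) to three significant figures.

From v = Vmax[S]/(Km+[S]), each point gives Vmax = v(Km+[S])/[S].
Equating: 2.40(Km+2.82)/2.82 = 7.79(Km+27.1)/27.1.
0.8511·Km + 2.40 = 0.2875·Km + 7.79, so (0.8511 − 0.2875)·Km = 7.79 − 2.40.
Km = 5.390/0.5636 = 9.56 μM; then Vmax = 2.40(9.56+2.82)/2.82 = 10.5 nmol·min⁻¹.

Km = 9.56 μM; Vmax = 10.5 nmol·min⁻¹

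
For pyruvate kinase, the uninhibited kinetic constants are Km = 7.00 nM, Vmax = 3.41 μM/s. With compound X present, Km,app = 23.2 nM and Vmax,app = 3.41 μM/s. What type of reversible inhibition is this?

competitive

Km increases (7.00 → 23.2 nM) while Vmax is unchanged — the hallmark of competitive inhibition.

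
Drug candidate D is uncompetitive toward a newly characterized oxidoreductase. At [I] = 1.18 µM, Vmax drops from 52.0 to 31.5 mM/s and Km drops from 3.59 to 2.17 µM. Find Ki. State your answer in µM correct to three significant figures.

1.81 µM

Uncompetitive: Vmax,app = Vmax/α (and Km,app = Km/α) with α = 1 + [I]/Ki.
α = Vmax/Vmax,app = 52.0/31.5 = 1.651.
Ki = [I]/(α − 1) = 1.18/0.6508 = 1.81 µM.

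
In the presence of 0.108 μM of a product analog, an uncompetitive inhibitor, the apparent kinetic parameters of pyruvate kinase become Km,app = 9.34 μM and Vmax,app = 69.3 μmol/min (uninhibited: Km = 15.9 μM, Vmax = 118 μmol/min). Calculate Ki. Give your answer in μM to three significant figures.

Uncompetitive: Vmax,app = Vmax/α (and Km,app = Km/α) with α = 1 + [I]/Ki.
α = Vmax/Vmax,app = 118/69.3 = 1.703.
Since α = 1 + [I]/Ki, [I]/Ki = 1.703 − 1 = 0.7027 and Ki = 0.108/0.7027 = 0.154 μM.

0.154 μM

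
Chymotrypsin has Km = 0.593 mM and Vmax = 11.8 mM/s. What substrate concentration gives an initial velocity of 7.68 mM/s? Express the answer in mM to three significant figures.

1.11 mM

The required fractional saturation is v/Vmax = 7.68/11.8 = 0.6508.
Then [S]/(Km+[S]) = 0.6508 ⇒ [S] = 0.593 × 0.6508/(1 − 0.6508) = 1.11 mM.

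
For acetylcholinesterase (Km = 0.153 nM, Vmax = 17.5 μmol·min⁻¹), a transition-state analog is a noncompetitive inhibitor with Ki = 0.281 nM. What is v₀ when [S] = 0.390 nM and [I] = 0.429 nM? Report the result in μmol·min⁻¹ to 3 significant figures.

With α = 1 + [I]/Ki = 1 + 0.429/0.281 = 2.527, the noncompetitive rate law is v = (Vmax/α)·[S] / (Km + [S]).
v = (17.5/2.527)×0.390 / (0.153 + 0.390) = 2.701/0.5430 = 4.97 μmol·min⁻¹.

4.97 μmol·min⁻¹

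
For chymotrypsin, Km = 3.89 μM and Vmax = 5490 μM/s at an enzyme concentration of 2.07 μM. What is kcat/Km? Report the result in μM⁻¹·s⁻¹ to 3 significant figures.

682 μM⁻¹·s⁻¹

kcat = Vmax/[E]total = 5490/2.07 = 2650 s⁻¹.
kcat/Km = 2650/3.89 = 682 μM⁻¹·s⁻¹.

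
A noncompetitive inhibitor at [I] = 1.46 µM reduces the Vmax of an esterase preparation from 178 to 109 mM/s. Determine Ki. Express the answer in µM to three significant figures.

2.31 µM

Noncompetitive: Vmax,app = Vmax/α with α = 1 + [I]/Ki.
α = Vmax/Vmax,app = 178/109 = 1.633.
Ki = [I]/(α − 1) = 1.46/0.6330 = 2.31 µM.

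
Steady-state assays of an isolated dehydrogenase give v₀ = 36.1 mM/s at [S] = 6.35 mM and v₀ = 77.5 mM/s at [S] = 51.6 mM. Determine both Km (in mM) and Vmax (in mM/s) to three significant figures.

Km = 9.90 mM; Vmax = 92.4 mM/s

In reciprocal form, 1/v = (Km/Vmax)·(1/[S]) + 1/Vmax. The two points give (1/[S], 1/v) = (0.1575, 0.02770) and (0.01938, 0.01290).
Slope = (0.02770 − 0.01290)/(0.1575 − 0.01938) = 0.1072; intercept = 0.02770 − 0.1072×0.1575 = 0.01083.
Vmax = 1/intercept = 92.4 mM/s; Km = slope × Vmax = 0.1072 × 92.4 = 9.90 mM.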